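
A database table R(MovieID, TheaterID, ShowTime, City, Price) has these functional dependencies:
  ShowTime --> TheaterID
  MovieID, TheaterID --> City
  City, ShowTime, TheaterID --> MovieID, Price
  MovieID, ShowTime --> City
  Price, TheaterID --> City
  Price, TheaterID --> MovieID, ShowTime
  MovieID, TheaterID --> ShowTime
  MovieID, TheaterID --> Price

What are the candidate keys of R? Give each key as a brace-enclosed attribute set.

{City, ShowTime}, {MovieID, ShowTime}, {MovieID, TheaterID}, {Price, ShowTime}, {Price, TheaterID}

{City, ShowTime}⁺ = {City, MovieID, Price, ShowTime, TheaterID}, which is every attribute, so {City, ShowTime} is a candidate key.
{MovieID, ShowTime}⁺ = {City, MovieID, Price, ShowTime, TheaterID}, which is every attribute, so {MovieID, ShowTime} is a candidate key.
{MovieID, TheaterID}⁺ = {City, MovieID, Price, ShowTime, TheaterID}, which is every attribute, so {MovieID, TheaterID} is a candidate key.
{Price, ShowTime}⁺ = {City, MovieID, Price, ShowTime, TheaterID}, which is every attribute, so {Price, ShowTime} is a candidate key.
{Price, TheaterID}⁺ = {City, MovieID, Price, ShowTime, TheaterID}, which is every attribute, so {Price, TheaterID} is a candidate key.
No proper subset of any of these is a key, and no other minimal superkey exists.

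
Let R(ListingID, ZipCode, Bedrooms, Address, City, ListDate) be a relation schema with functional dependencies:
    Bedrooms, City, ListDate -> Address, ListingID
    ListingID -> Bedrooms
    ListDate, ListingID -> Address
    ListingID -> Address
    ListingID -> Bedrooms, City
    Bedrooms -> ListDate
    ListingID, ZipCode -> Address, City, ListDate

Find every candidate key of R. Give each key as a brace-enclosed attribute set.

{ZipCode} never appears on the right of any FD, so every key must include it.
{ListingID, ZipCode} is a candidate key since {ListingID, ZipCode}⁺ = {Address, Bedrooms, City, ListDate, ListingID, ZipCode} covers every attribute.
{Bedrooms, City, ZipCode} is a candidate key since {Bedrooms, City, ZipCode}⁺ = {Address, Bedrooms, City, ListDate, ListingID, ZipCode} covers every attribute.
These are minimal and exhaustive — every other superkey contains one of them.

{Bedrooms, City, ZipCode}, {ListingID, ZipCode}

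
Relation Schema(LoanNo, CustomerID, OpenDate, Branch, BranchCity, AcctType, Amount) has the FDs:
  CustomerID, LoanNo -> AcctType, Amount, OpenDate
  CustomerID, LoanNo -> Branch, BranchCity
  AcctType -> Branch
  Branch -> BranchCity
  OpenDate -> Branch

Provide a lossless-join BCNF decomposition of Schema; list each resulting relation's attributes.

Candidate key of the original relation: {CustomerID, LoanNo}.
In {AcctType, Amount, Branch, BranchCity, CustomerID, LoanNo, OpenDate}, {AcctType} is not a superkey ({AcctType}⁺ restricted to this set is {AcctType, Branch, BranchCity}), so split on AcctType -> Branch, BranchCity into {AcctType, Branch, BranchCity} and {AcctType, Amount, CustomerID, LoanNo, OpenDate}.
In {AcctType, Branch, BranchCity}, {Branch} is not a superkey ({Branch}⁺ restricted to this set is {Branch, BranchCity}), so split on Branch -> BranchCity into {Branch, BranchCity} and {AcctType, Branch}.
{Branch, BranchCity} has no BCNF violation.
{AcctType, Branch} has no BCNF violation.
{AcctType, Amount, CustomerID, LoanNo, OpenDate} has no BCNF violation.

{AcctType, Amount, CustomerID, LoanNo, OpenDate}; {AcctType, Branch}; {Branch, BranchCity}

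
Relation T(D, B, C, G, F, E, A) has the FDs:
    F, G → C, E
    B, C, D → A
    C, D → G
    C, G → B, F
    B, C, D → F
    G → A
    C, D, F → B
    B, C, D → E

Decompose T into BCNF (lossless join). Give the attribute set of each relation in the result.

Candidate keys of the original relation: {C, D}, {D, F, G}.
Within {A, B, C, D, E, F, G}: {F, G}⁺ ∩ {A, B, C, D, E, F, G} = {A, B, C, E, F, G}, not the whole set, so F, G → A, B, C, E violates BCNF; decompose into {A, B, C, E, F, G} and {D, F, G}.
Within {A, B, C, E, F, G}: {G}⁺ ∩ {A, B, C, E, F, G} = {A, G}, not the whole set, so G → A violates BCNF; decompose into {A, G} and {B, C, E, F, G}.
{A, G} is in BCNF.
{B, C, E, F, G} is in BCNF.
{D, F, G} is in BCNF.

{A, G}; {B, C, E, F, G}; {D, F, G}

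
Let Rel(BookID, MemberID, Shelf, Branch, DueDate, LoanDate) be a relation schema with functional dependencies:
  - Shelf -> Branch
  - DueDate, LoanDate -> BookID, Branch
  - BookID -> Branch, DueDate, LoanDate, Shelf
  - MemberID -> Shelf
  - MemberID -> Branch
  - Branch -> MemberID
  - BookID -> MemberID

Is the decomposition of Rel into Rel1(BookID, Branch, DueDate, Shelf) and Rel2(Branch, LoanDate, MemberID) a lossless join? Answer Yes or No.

No

Rel1 ∩ Rel2 = {Branch}; its closure under F is {Branch, MemberID, Shelf}.
Rel1 ⊄ {Branch, MemberID, Shelf} and Rel2 ⊄ {Branch, MemberID, Shelf}, so the split is lossy.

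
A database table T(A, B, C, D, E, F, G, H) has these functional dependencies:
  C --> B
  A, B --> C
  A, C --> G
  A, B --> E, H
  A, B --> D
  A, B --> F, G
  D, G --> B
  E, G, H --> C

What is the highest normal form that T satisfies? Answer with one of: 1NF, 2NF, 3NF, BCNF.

Candidate keys: {A, B}, {A, C}, {A, D, G}, {A, E, G, H}. Prime attributes: {A, B, C, D, E, G, H}.
C --> B breaks BCNF: {C}⁺ = {B, C}, so {C} is not a superkey.
Its right-hand attributes {B} are all prime, as are those of every other non-superkey FD — the relation is in 3NF.

3NF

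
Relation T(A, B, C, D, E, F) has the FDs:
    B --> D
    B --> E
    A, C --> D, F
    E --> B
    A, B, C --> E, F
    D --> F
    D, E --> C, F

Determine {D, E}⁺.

Start with {D, E}.
E --> B applies; add {B} → now {B, D, E}.
D --> F applies; add {F} → now {B, D, E, F}.
D, E --> C, F applies; add {C} → now {B, C, D, E, F}.
No further FD applies.

{B, C, D, E, F}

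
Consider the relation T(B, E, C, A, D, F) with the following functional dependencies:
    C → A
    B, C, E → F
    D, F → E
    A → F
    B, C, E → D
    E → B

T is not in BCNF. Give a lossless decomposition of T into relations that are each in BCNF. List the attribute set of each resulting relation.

Candidate keys of the original relation: {C, D}, {C, E}.
{A, B, C, D, E, F}: {C} determines {A, C, F} here but is not a superkey — split on C → A, F, giving {A, C, F} and {B, C, D, E}.
{A, C, F}: {A} determines {A, F} here but is not a superkey — split on A → F, giving {A, F} and {A, C}.
{A, F}: every determinant is a superkey — BCNF.
{A, C}: every determinant is a superkey — BCNF.
{B, C, D, E}: {E} determines {B, E} here but is not a superkey — split on E → B, giving {B, E} and {C, D, E}.
{B, E}: every determinant is a superkey — BCNF.
{C, D, E}: every determinant is a superkey — BCNF.

{A, C}; {A, F}; {B, E}; {C, D, E}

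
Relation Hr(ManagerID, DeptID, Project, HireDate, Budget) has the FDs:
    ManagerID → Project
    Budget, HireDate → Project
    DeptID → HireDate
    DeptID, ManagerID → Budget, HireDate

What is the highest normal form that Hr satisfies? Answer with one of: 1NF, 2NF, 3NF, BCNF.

1NF

Candidate key: {DeptID, ManagerID}. Prime attributes: {DeptID, ManagerID}.
For ManagerID → Project we have {ManagerID}⁺ = {ManagerID, Project}; {ManagerID} is not a superkey, so BCNF fails.
Because {Project} is non-prime and the left side of ManagerID → Project is not a superkey, the relation is not in 3NF.
{DeptID} is a proper subset of the key {DeptID, ManagerID}, and {DeptID}⁺ contains the non-prime attribute {HireDate} — a partial dependency, so 2NF is violated.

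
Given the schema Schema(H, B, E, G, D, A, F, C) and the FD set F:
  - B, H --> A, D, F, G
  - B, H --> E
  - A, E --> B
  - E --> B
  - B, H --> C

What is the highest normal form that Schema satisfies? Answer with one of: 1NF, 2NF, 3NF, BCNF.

3NF

Candidate keys: {B, H}, {E, H}. Prime attributes: {B, E, H}.
For A, E --> B we have {A, E}⁺ = {A, B, E}; {A, E} is not a superkey, so BCNF fails.
Since {B} ⊆ prime attributes and every other non-superkey FD also has a prime right side, the schema is in 3NF.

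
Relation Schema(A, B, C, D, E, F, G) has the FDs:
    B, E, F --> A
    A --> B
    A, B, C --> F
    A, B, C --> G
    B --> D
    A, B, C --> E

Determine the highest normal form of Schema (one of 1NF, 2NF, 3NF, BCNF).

1NF

Candidate keys: {A, C}, {B, C, E, F}. Prime attributes: {A, B, C, E, F}.
B, E, F --> A breaks BCNF: {B, E, F}⁺ = {A, B, D, E, F}, so {B, E, F} is not a superkey.
B --> D has non-prime {D} on the right and a non-superkey on the left, so 3NF fails.
The proper key subset {A} of {A, C} determines non-prime {D}, so the relation is not even in 2NF.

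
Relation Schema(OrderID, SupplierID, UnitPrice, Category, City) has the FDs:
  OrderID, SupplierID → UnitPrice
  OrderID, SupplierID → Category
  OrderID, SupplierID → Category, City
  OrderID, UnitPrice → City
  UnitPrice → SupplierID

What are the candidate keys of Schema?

Attributes never on any right-hand side: {OrderID} — every candidate key must contain it.
{OrderID, SupplierID}⁺ = {Category, City, OrderID, SupplierID, UnitPrice}, which is every attribute, so {OrderID, SupplierID} is a candidate key.
{OrderID, UnitPrice}⁺ = {Category, City, OrderID, SupplierID, UnitPrice}, which is every attribute, so {OrderID, UnitPrice} is a candidate key.
Any other superkey properly contains one of these, so there are no further candidate keys.

{OrderID, SupplierID}, {OrderID, UnitPrice}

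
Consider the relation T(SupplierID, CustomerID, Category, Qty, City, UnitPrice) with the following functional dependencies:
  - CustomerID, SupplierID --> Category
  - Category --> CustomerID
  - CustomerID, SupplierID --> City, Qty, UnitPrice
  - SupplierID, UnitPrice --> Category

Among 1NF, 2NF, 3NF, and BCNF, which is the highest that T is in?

3NF

Candidate keys: {Category, SupplierID}, {CustomerID, SupplierID}, {SupplierID, UnitPrice}. Prime attributes: {Category, CustomerID, SupplierID, UnitPrice}.
For Category --> CustomerID we have {Category}⁺ = {Category, CustomerID}; {Category} is not a superkey, so BCNF fails.
But every attribute on its right side ({CustomerID}) is prime, and the same holds for every other non-superkey FD, so 3NF still holds.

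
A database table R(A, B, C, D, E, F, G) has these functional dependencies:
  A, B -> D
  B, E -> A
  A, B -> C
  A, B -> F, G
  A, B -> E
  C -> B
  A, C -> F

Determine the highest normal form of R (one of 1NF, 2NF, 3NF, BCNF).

3NF

Candidate keys: {A, B}, {A, C}, {B, E}, {C, E}. Prime attributes: {A, B, C, E}.
C -> B breaks BCNF: {C}⁺ = {B, C}, so {C} is not a superkey.
Its right-hand attributes {B} are all prime, as are those of every other non-superkey FD — the relation is in 3NF.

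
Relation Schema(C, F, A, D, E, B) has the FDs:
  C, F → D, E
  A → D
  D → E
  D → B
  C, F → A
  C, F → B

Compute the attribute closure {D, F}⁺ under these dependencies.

Start with {D, F}.
D → E applies; add {E} → now {D, E, F}.
D → B applies; add {B} → now {B, D, E, F}.
No further FD applies.

{B, D, E, F}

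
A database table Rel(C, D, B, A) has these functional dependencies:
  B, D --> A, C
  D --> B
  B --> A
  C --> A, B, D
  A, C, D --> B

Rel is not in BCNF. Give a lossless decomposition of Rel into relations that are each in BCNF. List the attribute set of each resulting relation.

{A, B}; {B, C, D}

Candidate keys of the original relation: {C}, {D}.
{A, B, C, D}: {B} determines {A, B} here but is not a superkey — split on B --> A, giving {A, B} and {B, C, D}.
{A, B}: every determinant is a superkey — BCNF.
{B, C, D}: every determinant is a superkey — BCNF.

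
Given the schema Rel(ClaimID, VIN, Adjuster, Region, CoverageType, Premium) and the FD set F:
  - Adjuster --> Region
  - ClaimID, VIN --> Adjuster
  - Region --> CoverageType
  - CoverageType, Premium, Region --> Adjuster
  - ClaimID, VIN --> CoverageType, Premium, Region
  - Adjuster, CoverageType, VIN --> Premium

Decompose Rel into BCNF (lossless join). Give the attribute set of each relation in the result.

{Adjuster, ClaimID, VIN}; {Adjuster, Premium, VIN}; {Adjuster, Region}; {CoverageType, Region}

Candidate key of the original relation: {ClaimID, VIN}.
Within {Adjuster, ClaimID, CoverageType, Premium, Region, VIN}: {Adjuster}⁺ ∩ {Adjuster, ClaimID, CoverageType, Premium, Region, VIN} = {Adjuster, CoverageType, Region}, not the whole set, so Adjuster --> CoverageType, Region violates BCNF; decompose into {Adjuster, CoverageType, Region} and {Adjuster, ClaimID, Premium, VIN}.
Within {Adjuster, CoverageType, Region}: {Region}⁺ ∩ {Adjuster, CoverageType, Region} = {CoverageType, Region}, not the whole set, so Region --> CoverageType violates BCNF; decompose into {CoverageType, Region} and {Adjuster, Region}.
{CoverageType, Region} has no BCNF violation.
{Adjuster, Region} has no BCNF violation.
Within {Adjuster, ClaimID, Premium, VIN}: {Adjuster, VIN}⁺ ∩ {Adjuster, ClaimID, Premium, VIN} = {Adjuster, Premium, VIN}, not the whole set, so Adjuster, VIN --> Premium violates BCNF; decompose into {Adjuster, Premium, VIN} and {Adjuster, ClaimID, VIN}.
{Adjuster, Premium, VIN} has no BCNF violation.
{Adjuster, ClaimID, VIN} has no BCNF violation.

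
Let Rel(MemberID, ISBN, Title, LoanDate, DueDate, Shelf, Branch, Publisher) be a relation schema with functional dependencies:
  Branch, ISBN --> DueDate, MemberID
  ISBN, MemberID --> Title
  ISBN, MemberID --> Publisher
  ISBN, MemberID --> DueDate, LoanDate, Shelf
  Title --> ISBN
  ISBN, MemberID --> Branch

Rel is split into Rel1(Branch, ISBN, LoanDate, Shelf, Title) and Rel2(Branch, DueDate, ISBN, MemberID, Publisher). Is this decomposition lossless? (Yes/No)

The shared attributes are {Branch, ISBN} and {Branch, ISBN}⁺ = {Branch, DueDate, ISBN, LoanDate, MemberID, Publisher, Shelf, Title}.
Since Rel1 ⊆ {Branch, DueDate, ISBN, LoanDate, MemberID, Publisher, Shelf, Title}, the intersection is a superkey of Rel1; the decomposition is lossless.

Yes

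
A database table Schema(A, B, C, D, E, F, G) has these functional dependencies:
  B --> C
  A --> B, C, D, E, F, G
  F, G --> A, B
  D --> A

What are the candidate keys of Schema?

Closure of {A} is {A, B, C, D, E, F, G}, the whole schema; {A} is a candidate key.
Closure of {D} is {A, B, C, D, E, F, G}, the whole schema; {D} is a candidate key.
Closure of {F, G} is {A, B, C, D, E, F, G}, the whole schema; {F, G} is a candidate key.
Any other superkey properly contains one of these, so there are no further candidate keys.

{A}, {D}, {F, G}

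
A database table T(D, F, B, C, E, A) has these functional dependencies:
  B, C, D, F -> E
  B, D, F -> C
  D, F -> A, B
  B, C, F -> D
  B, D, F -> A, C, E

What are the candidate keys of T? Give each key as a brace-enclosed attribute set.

{B, C, F}, {D, F}

Attributes never on any right-hand side: {F} — every candidate key must contain it.
{D, F}⁺ = {A, B, C, D, E, F} — all of the relation — so {D, F} is a candidate key.
{B, C, F}⁺ = {A, B, C, D, E, F} — all of the relation — so {B, C, F} is a candidate key.
These are minimal and exhaustive — every other superkey contains one of them.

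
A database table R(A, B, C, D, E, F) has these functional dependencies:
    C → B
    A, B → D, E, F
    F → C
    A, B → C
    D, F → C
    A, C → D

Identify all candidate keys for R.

{A} never appears on the right of any FD, so every key must include it.
{A, B} is a candidate key since {A, B}⁺ = {A, B, C, D, E, F} covers every attribute.
{A, C} is a candidate key since {A, C}⁺ = {A, B, C, D, E, F} covers every attribute.
{A, F} is a candidate key since {A, F}⁺ = {A, B, C, D, E, F} covers every attribute.
These are minimal and exhaustive — every other superkey contains one of them.

{A, B}, {A, C}, {A, F}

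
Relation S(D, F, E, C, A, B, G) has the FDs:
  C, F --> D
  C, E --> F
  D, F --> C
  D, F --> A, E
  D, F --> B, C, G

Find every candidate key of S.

{C, E}, {C, F}, {D, F}

{C, E}⁺ = {A, B, C, D, E, F, G} — all of the relation — so {C, E} is a candidate key.
{C, F}⁺ = {A, B, C, D, E, F, G} — all of the relation — so {C, F} is a candidate key.
{D, F}⁺ = {A, B, C, D, E, F, G} — all of the relation — so {D, F} is a candidate key.
These are minimal and exhaustive — every other superkey contains one of them.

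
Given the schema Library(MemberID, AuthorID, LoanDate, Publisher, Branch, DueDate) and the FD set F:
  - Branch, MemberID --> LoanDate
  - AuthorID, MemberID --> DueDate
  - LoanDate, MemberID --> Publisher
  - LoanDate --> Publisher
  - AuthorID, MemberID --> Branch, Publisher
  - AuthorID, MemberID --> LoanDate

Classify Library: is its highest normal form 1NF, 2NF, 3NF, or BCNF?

2NF

Candidate key: {AuthorID, MemberID}. Prime attributes: {AuthorID, MemberID}.
Branch, MemberID --> LoanDate breaks BCNF: {Branch, MemberID}⁺ = {Branch, LoanDate, MemberID, Publisher}, so {Branch, MemberID} is not a superkey.
Branch, MemberID --> LoanDate has non-prime {LoanDate} on the right and a non-superkey on the left, so 3NF fails.
No proper subset of a key has a non-prime attribute in its closure, so there is no partial dependency; 2NF holds.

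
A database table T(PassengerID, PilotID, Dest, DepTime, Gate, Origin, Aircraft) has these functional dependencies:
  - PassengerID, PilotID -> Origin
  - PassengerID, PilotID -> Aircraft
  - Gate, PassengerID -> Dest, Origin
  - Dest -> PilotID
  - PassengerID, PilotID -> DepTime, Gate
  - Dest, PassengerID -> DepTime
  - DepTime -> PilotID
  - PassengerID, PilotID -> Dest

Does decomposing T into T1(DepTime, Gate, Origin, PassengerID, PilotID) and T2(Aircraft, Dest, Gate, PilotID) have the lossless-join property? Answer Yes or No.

No

Common attributes: {Gate, PilotID}; their closure is {Gate, PilotID}.
Neither T1 nor T2 is contained in that closure, so the decomposition is lossy.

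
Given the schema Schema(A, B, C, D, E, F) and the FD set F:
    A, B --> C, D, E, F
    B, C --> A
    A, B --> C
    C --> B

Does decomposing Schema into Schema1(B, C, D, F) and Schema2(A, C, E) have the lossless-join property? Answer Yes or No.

Common attributes: {C}; their closure is {A, B, C, D, E, F}.
This includes all of Schema1, so the common attributes are a superkey of Schema1 — the join is lossless.

Yes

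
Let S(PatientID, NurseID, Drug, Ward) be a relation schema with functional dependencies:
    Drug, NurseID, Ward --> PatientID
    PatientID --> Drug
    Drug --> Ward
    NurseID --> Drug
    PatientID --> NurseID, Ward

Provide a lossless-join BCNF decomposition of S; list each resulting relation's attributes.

{Drug, NurseID, PatientID}; {Drug, Ward}

Candidate keys of the original relation: {NurseID}, {PatientID}.
{Drug, NurseID, PatientID, Ward}: {Drug} determines {Drug, Ward} here but is not a superkey — split on Drug --> Ward, giving {Drug, Ward} and {Drug, NurseID, PatientID}.
{Drug, Ward}: every determinant is a superkey — BCNF.
{Drug, NurseID, PatientID}: every determinant is a superkey — BCNF.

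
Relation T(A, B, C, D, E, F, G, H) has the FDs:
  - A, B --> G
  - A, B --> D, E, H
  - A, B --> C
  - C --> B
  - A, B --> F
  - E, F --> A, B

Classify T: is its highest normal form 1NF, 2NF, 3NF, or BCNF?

Candidate keys: {A, B}, {A, C}, {E, F}. Prime attributes: {A, B, C, E, F}.
C --> B breaks BCNF: {C}⁺ = {B, C}, so {C} is not a superkey.
Since {B} ⊆ prime attributes and every other non-superkey FD also has a prime right side, the schema is in 3NF.

3NF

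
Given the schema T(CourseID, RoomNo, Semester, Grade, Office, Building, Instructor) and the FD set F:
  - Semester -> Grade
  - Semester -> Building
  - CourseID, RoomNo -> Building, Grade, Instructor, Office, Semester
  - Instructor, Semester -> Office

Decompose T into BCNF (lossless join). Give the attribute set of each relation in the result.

{Building, Grade, Semester}; {CourseID, Instructor, RoomNo, Semester}; {Instructor, Office, Semester}

Candidate key of the original relation: {CourseID, RoomNo}.
{Building, CourseID, Grade, Instructor, Office, RoomNo, Semester}: {Semester} determines {Building, Grade, Semester} here but is not a superkey — split on Semester -> Building, Grade, giving {Building, Grade, Semester} and {CourseID, Instructor, Office, RoomNo, Semester}.
{Building, Grade, Semester} has no BCNF violation.
{CourseID, Instructor, Office, RoomNo, Semester}: {Instructor, Semester} determines {Instructor, Office, Semester} here but is not a superkey — split on Instructor, Semester -> Office, giving {Instructor, Office, Semester} and {CourseID, Instructor, RoomNo, Semester}.
{Instructor, Office, Semester} has no BCNF violation.
{CourseID, Instructor, RoomNo, Semester} has no BCNF violation.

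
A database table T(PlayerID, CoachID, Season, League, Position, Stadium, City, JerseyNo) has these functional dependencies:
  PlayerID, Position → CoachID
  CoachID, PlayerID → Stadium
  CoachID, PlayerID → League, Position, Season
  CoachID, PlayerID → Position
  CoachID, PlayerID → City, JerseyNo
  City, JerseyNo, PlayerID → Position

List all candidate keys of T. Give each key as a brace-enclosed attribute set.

{City, JerseyNo, PlayerID}, {CoachID, PlayerID}, {PlayerID, Position}

Attributes never on any right-hand side: {PlayerID} — every candidate key must contain it.
Closure of {CoachID, PlayerID} is {City, CoachID, JerseyNo, League, PlayerID, Position, Season, Stadium}, the whole schema; {CoachID, PlayerID} is a candidate key.
Closure of {PlayerID, Position} is {City, CoachID, JerseyNo, League, PlayerID, Position, Season, Stadium}, the whole schema; {PlayerID, Position} is a candidate key.
Closure of {City, JerseyNo, PlayerID} is {City, CoachID, JerseyNo, League, PlayerID, Position, Season, Stadium}, the whole schema; {City, JerseyNo, PlayerID} is a candidate key.
These are minimal and exhaustive — every other superkey contains one of them.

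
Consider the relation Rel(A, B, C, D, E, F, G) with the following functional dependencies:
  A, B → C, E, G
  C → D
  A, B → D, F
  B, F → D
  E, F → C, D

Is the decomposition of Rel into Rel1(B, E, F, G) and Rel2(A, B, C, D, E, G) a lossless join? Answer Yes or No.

No

Common attributes: {B, E, G}; their closure is {B, E, G}.
Rel1 ⊄ {B, E, G} and Rel2 ⊄ {B, E, G}, so the split is lossy.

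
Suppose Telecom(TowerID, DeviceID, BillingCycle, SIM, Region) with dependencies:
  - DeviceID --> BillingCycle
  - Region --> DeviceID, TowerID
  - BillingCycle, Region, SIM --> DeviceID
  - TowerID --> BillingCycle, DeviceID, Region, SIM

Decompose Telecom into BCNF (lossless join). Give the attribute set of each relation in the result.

Candidate keys of the original relation: {Region}, {TowerID}.
In {BillingCycle, DeviceID, Region, SIM, TowerID}, {DeviceID} is not a superkey ({DeviceID}⁺ restricted to this set is {BillingCycle, DeviceID}), so split on DeviceID --> BillingCycle into {BillingCycle, DeviceID} and {DeviceID, Region, SIM, TowerID}.
{BillingCycle, DeviceID} has no BCNF violation.
{DeviceID, Region, SIM, TowerID} has no BCNF violation.

{BillingCycle, DeviceID}; {DeviceID, Region, SIM, TowerID}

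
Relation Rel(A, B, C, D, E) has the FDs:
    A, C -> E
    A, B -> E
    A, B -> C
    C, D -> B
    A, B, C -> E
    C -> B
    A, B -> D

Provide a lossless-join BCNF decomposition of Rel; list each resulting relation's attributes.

Candidate keys of the original relation: {A, B}, {A, C}.
In {A, B, C, D, E}, {C, D} is not a superkey ({C, D}⁺ restricted to this set is {B, C, D}), so split on C, D -> B into {B, C, D} and {A, C, D, E}.
In {B, C, D}, {C} is not a superkey ({C}⁺ restricted to this set is {B, C}), so split on C -> B into {B, C} and {C, D}.
{B, C}: every determinant is a superkey — BCNF.
{C, D}: every determinant is a superkey — BCNF.
{A, C, D, E}: every determinant is a superkey — BCNF.

{A, C, D, E}; {B, C}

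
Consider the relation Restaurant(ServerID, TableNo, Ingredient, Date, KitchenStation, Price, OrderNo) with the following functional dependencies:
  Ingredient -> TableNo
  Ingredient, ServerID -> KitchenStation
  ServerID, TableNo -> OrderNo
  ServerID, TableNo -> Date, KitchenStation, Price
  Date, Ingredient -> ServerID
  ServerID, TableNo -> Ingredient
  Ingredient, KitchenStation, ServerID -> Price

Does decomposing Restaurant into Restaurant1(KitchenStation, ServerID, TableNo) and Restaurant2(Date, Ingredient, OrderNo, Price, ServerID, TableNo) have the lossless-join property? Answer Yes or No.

Restaurant1 ∩ Restaurant2 = {ServerID, TableNo}; its closure under F is {Date, Ingredient, KitchenStation, OrderNo, Price, ServerID, TableNo}.
Restaurant1 is contained in that closure, so Restaurant1 ∩ Restaurant2 -> Restaurant1 holds and the join is lossless.

Yes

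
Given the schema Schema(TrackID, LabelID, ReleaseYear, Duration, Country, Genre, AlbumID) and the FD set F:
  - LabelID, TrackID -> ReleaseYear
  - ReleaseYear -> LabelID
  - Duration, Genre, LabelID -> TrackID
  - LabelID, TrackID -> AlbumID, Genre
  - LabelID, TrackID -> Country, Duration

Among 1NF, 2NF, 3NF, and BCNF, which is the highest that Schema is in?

Candidate keys: {Duration, Genre, LabelID}, {Duration, Genre, ReleaseYear}, {LabelID, TrackID}, {ReleaseYear, TrackID}. Prime attributes: {Duration, Genre, LabelID, ReleaseYear, TrackID}.
For ReleaseYear -> LabelID we have {ReleaseYear}⁺ = {LabelID, ReleaseYear}; {ReleaseYear} is not a superkey, so BCNF fails.
Since {LabelID} ⊆ prime attributes and every other non-superkey FD also has a prime right side, the schema is in 3NF.

3NF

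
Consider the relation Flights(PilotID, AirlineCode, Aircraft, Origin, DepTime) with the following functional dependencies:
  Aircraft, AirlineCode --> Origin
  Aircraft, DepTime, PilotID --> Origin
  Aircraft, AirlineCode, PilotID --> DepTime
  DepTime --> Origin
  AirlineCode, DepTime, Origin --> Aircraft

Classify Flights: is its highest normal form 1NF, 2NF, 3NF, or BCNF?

1NF

Candidate keys: {Aircraft, AirlineCode, PilotID}, {AirlineCode, DepTime, PilotID}. Prime attributes: {Aircraft, AirlineCode, DepTime, PilotID}.
For Aircraft, AirlineCode --> Origin we have {Aircraft, AirlineCode}⁺ = {Aircraft, AirlineCode, Origin}; {Aircraft, AirlineCode} is not a superkey, so BCNF fails.
Aircraft, AirlineCode --> Origin determines the non-prime attribute {Origin} from a non-superkey — 3NF is violated.
The proper key subset {Aircraft, AirlineCode} of {Aircraft, AirlineCode, PilotID} determines non-prime {Origin}, so the relation is not even in 2NF.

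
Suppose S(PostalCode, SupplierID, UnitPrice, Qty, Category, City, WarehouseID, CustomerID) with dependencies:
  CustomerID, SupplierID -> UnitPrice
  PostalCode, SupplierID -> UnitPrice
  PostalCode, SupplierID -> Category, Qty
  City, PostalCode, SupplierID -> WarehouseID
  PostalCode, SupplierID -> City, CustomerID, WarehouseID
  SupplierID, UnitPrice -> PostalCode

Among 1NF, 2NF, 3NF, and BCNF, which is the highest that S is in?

Candidate keys: {CustomerID, SupplierID}, {PostalCode, SupplierID}, {SupplierID, UnitPrice}. Prime attributes: {CustomerID, PostalCode, SupplierID, UnitPrice}.
Every FD has a superkey on the left, so the relation is in BCNF.

BCNF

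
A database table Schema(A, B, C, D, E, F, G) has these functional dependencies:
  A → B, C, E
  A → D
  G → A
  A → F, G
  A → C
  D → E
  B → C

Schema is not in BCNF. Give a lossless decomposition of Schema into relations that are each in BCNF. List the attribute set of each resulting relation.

{A, B, D, F, G}; {B, C}; {D, E}

Candidate keys of the original relation: {A}, {G}.
Within {A, B, C, D, E, F, G}: {D}⁺ ∩ {A, B, C, D, E, F, G} = {D, E}, not the whole set, so D → E violates BCNF; decompose into {D, E} and {A, B, C, D, F, G}.
{D, E} is in BCNF.
Within {A, B, C, D, F, G}: {B}⁺ ∩ {A, B, C, D, F, G} = {B, C}, not the whole set, so B → C violates BCNF; decompose into {B, C} and {A, B, D, F, G}.
{B, C} is in BCNF.
{A, B, D, F, G} is in BCNF.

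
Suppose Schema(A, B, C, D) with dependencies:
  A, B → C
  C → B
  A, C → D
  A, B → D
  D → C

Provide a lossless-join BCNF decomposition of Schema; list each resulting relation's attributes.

Candidate keys of the original relation: {A, B}, {A, C}, {A, D}.
{A, B, C, D}: {C} determines {B, C} here but is not a superkey — split on C → B, giving {B, C} and {A, C, D}.
{B, C} is in BCNF.
{A, C, D}: {D} determines {C, D} here but is not a superkey — split on D → C, giving {C, D} and {A, D}.
{C, D} is in BCNF.
{A, D} is in BCNF.

{A, D}; {B, C}; {C, D}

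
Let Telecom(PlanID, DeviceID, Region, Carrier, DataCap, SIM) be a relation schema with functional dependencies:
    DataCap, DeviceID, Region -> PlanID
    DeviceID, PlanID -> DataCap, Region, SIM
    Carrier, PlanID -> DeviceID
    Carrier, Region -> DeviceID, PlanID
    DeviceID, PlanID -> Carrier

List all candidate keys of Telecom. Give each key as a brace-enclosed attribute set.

{Carrier, PlanID}, {Carrier, Region}, {DataCap, DeviceID, Region}, {DeviceID, PlanID}

Closure of {Carrier, PlanID} is {Carrier, DataCap, DeviceID, PlanID, Region, SIM}, the whole schema; {Carrier, PlanID} is a candidate key.
Closure of {Carrier, Region} is {Carrier, DataCap, DeviceID, PlanID, Region, SIM}, the whole schema; {Carrier, Region} is a candidate key.
Closure of {DeviceID, PlanID} is {Carrier, DataCap, DeviceID, PlanID, Region, SIM}, the whole schema; {DeviceID, PlanID} is a candidate key.
Closure of {DataCap, DeviceID, Region} is {Carrier, DataCap, DeviceID, PlanID, Region, SIM}, the whole schema; {DataCap, DeviceID, Region} is a candidate key.
Any other superkey properly contains one of these, so there are no further candidate keys.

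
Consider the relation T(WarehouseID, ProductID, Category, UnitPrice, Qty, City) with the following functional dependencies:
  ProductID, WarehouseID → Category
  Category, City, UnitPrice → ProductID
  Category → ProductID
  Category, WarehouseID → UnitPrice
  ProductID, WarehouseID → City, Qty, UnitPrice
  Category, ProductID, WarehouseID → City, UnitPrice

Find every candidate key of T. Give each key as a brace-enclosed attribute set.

{Category, WarehouseID}, {ProductID, WarehouseID}

Attributes never on any right-hand side: {WarehouseID} — every candidate key must contain it.
{Category, WarehouseID}⁺ = {Category, City, ProductID, Qty, UnitPrice, WarehouseID}, which is every attribute, so {Category, WarehouseID} is a candidate key.
{ProductID, WarehouseID}⁺ = {Category, City, ProductID, Qty, UnitPrice, WarehouseID}, which is every attribute, so {ProductID, WarehouseID} is a candidate key.
These are minimal and exhaustive — every other superkey contains one of them.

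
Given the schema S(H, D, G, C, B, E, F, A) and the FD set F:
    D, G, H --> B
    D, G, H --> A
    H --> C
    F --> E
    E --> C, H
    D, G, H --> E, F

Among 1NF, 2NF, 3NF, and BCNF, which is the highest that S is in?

1NF

Candidate keys: {D, E, G}, {D, F, G}, {D, G, H}. Prime attributes: {D, E, F, G, H}.
For H --> C we have {H}⁺ = {C, H}; {H} is not a superkey, so BCNF fails.
Because {C} is non-prime and the left side of H --> C is not a superkey, the relation is not in 3NF.
The proper key subset {E} of {D, E, G} determines non-prime {C}, so the relation is not even in 2NF.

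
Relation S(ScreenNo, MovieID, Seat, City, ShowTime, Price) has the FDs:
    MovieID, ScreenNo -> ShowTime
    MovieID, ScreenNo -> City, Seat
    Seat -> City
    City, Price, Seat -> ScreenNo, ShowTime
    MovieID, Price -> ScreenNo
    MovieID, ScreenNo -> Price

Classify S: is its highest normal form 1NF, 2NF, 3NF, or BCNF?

2NF

Candidate keys: {MovieID, Price}, {MovieID, ScreenNo}. Prime attributes: {MovieID, Price, ScreenNo}.
Seat -> City: {Seat}⁺ = {City, Seat}, which is not all of the attributes, so the left side is not a superkey — BCNF is violated.
Seat -> City determines the non-prime attribute {City} from a non-superkey — 3NF is violated.
No proper subset of a key has a non-prime attribute in its closure, so there is no partial dependency; 2NF holds.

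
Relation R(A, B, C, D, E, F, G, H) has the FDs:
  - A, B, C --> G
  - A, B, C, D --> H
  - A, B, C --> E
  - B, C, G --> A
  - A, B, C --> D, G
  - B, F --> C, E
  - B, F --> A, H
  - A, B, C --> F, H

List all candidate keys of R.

Attributes never on any right-hand side: {B} — every candidate key must contain it.
{B, F} is a candidate key since {B, F}⁺ = {A, B, C, D, E, F, G, H} covers every attribute.
{A, B, C} is a candidate key since {A, B, C}⁺ = {A, B, C, D, E, F, G, H} covers every attribute.
{B, C, G} is a candidate key since {B, C, G}⁺ = {A, B, C, D, E, F, G, H} covers every attribute.
These are minimal and exhaustive — every other superkey contains one of them.

{A, B, C}, {B, C, G}, {B, F}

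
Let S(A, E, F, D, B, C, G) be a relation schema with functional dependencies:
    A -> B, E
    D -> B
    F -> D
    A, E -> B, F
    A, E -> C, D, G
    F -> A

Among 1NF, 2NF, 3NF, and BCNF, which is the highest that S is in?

Candidate keys: {A}, {F}. Prime attributes: {A, F}.
D -> B breaks BCNF: {D}⁺ = {B, D}, so {D} is not a superkey.
D -> B determines the non-prime attribute {B} from a non-superkey — 3NF is violated.
Every candidate key is a single attribute, so no partial dependency is possible; 2NF holds.

2NF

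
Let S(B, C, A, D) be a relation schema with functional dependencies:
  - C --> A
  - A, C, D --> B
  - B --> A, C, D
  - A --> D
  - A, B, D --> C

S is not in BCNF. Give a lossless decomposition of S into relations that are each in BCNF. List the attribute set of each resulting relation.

Candidate keys of the original relation: {B}, {C}.
In {A, B, C, D}, {A} is not a superkey ({A}⁺ restricted to this set is {A, D}), so split on A --> D into {A, D} and {A, B, C}.
{A, D} has no BCNF violation.
{A, B, C} has no BCNF violation.

{A, B, C}; {A, D}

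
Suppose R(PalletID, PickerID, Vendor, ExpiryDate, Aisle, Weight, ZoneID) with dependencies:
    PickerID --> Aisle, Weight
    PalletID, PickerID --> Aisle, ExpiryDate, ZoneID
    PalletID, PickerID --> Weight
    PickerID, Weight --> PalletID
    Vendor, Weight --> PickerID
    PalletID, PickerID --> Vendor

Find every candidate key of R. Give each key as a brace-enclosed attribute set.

{PickerID} is a candidate key since {PickerID}⁺ = {Aisle, ExpiryDate, PalletID, PickerID, Vendor, Weight, ZoneID} covers every attribute.
{Vendor, Weight} is a candidate key since {Vendor, Weight}⁺ = {Aisle, ExpiryDate, PalletID, PickerID, Vendor, Weight, ZoneID} covers every attribute.
No proper subset of any of these is a key, and no other minimal superkey exists.

{PickerID}, {Vendor, Weight}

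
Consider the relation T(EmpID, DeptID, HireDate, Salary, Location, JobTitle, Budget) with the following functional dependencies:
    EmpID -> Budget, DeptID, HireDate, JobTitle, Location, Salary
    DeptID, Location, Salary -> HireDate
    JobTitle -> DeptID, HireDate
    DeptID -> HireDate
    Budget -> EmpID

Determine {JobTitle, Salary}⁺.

{DeptID, HireDate, JobTitle, Salary}

Start with {JobTitle, Salary}.
JobTitle -> DeptID, HireDate applies; add {DeptID, HireDate} → now {DeptID, HireDate, JobTitle, Salary}.
No further FD applies.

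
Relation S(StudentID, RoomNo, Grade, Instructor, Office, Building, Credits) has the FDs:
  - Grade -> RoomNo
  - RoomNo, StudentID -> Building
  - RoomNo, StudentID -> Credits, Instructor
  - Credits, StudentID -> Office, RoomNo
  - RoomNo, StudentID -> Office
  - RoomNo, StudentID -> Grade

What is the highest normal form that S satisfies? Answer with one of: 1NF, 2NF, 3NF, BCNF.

Candidate keys: {Credits, StudentID}, {Grade, StudentID}, {RoomNo, StudentID}. Prime attributes: {Credits, Grade, RoomNo, StudentID}.
For Grade -> RoomNo we have {Grade}⁺ = {Grade, RoomNo}; {Grade} is not a superkey, so BCNF fails.
But every attribute on its right side ({RoomNo}) is prime, and the same holds for every other non-superkey FD, so 3NF still holds.

3NF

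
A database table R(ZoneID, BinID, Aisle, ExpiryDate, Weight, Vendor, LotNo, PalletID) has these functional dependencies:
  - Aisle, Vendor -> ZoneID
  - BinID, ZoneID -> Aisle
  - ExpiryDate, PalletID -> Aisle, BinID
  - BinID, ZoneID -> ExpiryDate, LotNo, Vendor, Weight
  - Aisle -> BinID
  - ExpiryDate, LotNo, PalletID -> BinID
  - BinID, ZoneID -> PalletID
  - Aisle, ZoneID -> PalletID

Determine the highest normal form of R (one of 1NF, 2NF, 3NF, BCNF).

3NF

Candidate keys: {Aisle, Vendor}, {Aisle, ZoneID}, {BinID, ZoneID}, {ExpiryDate, PalletID, Vendor}, {ExpiryDate, PalletID, ZoneID}. Prime attributes: {Aisle, BinID, ExpiryDate, PalletID, Vendor, ZoneID}.
For ExpiryDate, PalletID -> Aisle, BinID we have {ExpiryDate, PalletID}⁺ = {Aisle, BinID, ExpiryDate, PalletID}; {ExpiryDate, PalletID} is not a superkey, so BCNF fails.
Since {Aisle, BinID} ⊆ prime attributes and every other non-superkey FD also has a prime right side, the schema is in 3NF.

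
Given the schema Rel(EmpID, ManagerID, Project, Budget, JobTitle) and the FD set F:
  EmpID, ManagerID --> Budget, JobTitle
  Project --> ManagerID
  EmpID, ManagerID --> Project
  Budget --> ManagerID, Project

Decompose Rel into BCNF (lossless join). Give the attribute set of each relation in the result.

Candidate keys of the original relation: {Budget, EmpID}, {EmpID, ManagerID}, {EmpID, Project}.
In {Budget, EmpID, JobTitle, ManagerID, Project}, {Project} is not a superkey ({Project}⁺ restricted to this set is {ManagerID, Project}), so split on Project --> ManagerID into {ManagerID, Project} and {Budget, EmpID, JobTitle, Project}.
{ManagerID, Project}: every determinant is a superkey — BCNF.
In {Budget, EmpID, JobTitle, Project}, {Budget} is not a superkey ({Budget}⁺ restricted to this set is {Budget, Project}), so split on Budget --> Project into {Budget, Project} and {Budget, EmpID, JobTitle}.
{Budget, Project}: every determinant is a superkey — BCNF.
{Budget, EmpID, JobTitle}: every determinant is a superkey — BCNF.

{Budget, EmpID, JobTitle}; {Budget, Project}; {ManagerID, Project}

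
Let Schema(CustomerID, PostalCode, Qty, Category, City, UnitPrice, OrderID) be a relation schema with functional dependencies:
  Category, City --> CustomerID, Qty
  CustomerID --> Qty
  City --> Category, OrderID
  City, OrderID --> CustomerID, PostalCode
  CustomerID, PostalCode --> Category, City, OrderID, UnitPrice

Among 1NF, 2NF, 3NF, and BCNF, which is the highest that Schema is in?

Candidate keys: {City}, {CustomerID, PostalCode}. Prime attributes: {City, CustomerID, PostalCode}.
CustomerID --> Qty: {CustomerID}⁺ = {CustomerID, Qty}, which is not all of the attributes, so the left side is not a superkey — BCNF is violated.
CustomerID --> Qty determines the non-prime attribute {Qty} from a non-superkey — 3NF is violated.
{CustomerID} is a proper subset of the key {CustomerID, PostalCode}, and {CustomerID}⁺ contains the non-prime attribute {Qty} — a partial dependency, so 2NF is violated.

1NF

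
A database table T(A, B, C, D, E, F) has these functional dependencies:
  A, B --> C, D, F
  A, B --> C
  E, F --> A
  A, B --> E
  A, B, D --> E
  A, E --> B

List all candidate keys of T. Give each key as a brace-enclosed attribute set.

{A, B}⁺ = {A, B, C, D, E, F} — all of the relation — so {A, B} is a candidate key.
{A, E}⁺ = {A, B, C, D, E, F} — all of the relation — so {A, E} is a candidate key.
{E, F}⁺ = {A, B, C, D, E, F} — all of the relation — so {E, F} is a candidate key.
No proper subset of any of these is a key, and no other minimal superkey exists.

{A, B}, {A, E}, {E, F}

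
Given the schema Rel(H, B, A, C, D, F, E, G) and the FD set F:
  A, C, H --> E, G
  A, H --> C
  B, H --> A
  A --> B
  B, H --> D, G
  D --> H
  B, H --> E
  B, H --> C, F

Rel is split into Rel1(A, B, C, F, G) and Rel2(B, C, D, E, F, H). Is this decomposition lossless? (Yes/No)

No

The shared attributes are {B, C, F} and {B, C, F}⁺ = {B, C, F}.
Neither Rel1 nor Rel2 is contained in that closure, so the decomposition is lossy.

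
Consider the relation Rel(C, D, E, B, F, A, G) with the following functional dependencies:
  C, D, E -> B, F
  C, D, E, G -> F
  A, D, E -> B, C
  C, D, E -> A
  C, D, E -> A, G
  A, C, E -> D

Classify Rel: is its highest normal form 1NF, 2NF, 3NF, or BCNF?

BCNF

Candidate keys: {A, C, E}, {A, D, E}, {C, D, E}. Prime attributes: {A, C, D, E}.
Each dependency's left side is a superkey — BCNF holds.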